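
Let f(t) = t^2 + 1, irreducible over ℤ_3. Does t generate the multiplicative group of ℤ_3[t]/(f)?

|GF(3^2)^×| = 3^2 − 1 = 8. Prime factorization: 8 = 2^3.
f is primitive ⇔ t has order 8 in GF(3)[t]/(f), i.e. t^(8/q) ≠ 1 for each prime q | 8.
t^(4) mod f = 1
Since t^(4) = 1, the order of t divides 4 < 8; not primitive.

No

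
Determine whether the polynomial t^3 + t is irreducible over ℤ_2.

Write h(t) = t^3 + t.
Check for roots in ℤ_2: h(0) = 0 → root; h(1) = 0 → root.
h(0) = 0, so (t) divides h(t); h is reducible.

No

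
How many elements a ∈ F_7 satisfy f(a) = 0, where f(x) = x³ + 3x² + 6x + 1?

1

Evaluate at each of the 7 elements of F_7:
f(0) = 1; f(1) = 4; f(2) = 5; f(3) = 3; f(4) = 4; f(5) = 0 → root; f(6) = 4.
Roots: {5}.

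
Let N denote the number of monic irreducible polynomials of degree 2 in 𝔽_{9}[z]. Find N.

36

By the necklace-counting formula, N_9(2) = (1/2) Σ_{d|2} μ(2/d)·9^d.
Divisors of 2: 1, 2; μ(2/d) for each: -1, 1.
Σ = − 9^1 + 9^2 = 72.
N = 72/2 = 36.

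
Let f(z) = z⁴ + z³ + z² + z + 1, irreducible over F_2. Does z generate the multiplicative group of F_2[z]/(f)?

No

|GF(2^4)^×| = 2^4 − 1 = 15. Prime factorization: 15 = 3·5.
f is primitive ⇔ z has order 15 in GF(2)[z]/(f), i.e. z^(15/q) ≠ 1 for each prime q | 15.
z^(5) mod f = 1
z^(3) mod f = z³.
Since z^(5) = 1, the order of z divides 5 < 15; not primitive.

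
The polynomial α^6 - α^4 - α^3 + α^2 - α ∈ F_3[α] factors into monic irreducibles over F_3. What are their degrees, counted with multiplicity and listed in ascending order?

Write h(α) = α^6 - α^4 - α^3 + α^2 - α.
Roots in F_3: h(0) = 0 → root; h(1) = 2; h(2) = 0 → root.
Linear factors from roots: (α), (α + 1).
Complete factorization: h(α) = (α)·(α + 1)·(α^2 + 1)·(α^2 - α - 1).
Factor degrees with multiplicity: 1 + 1 + 2 + 2 = 6.

1, 1, 2, 2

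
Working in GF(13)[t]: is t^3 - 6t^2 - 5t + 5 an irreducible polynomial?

Write h(t) = t^3 - 6t^2 - 5t + 5.
Check each element of GF(13) for a root: h(0)=5, h(1)=8, h(2)=5, h(3)=2, h(4)=5, h(5)=7, h(6)=1, h(7)=6, h(8)=2, h(9)=8, h(10)=4, h(11)=9, h(12)=3.
No roots. A degree-3 polynomial over a field with no linear factor is irreducible.

Yes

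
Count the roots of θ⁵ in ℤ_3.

Write f(θ) = θ⁵.
Evaluate at each of the 3 elements of ℤ_3:
f(0) = 0 → root; f(1) = 1; f(2) = 2.
Roots: {0}.

1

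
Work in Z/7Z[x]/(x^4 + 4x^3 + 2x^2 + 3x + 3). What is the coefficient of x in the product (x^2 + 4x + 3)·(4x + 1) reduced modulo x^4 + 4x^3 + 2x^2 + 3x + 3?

Multiply in Z/7Z[x]: (x^2 + 4x + 3)·(4x + 1) = 4x^3 + 3x^2 + 2x + 3.
Reduced: 4x^3 + 3x^2 + 2x + 3.

2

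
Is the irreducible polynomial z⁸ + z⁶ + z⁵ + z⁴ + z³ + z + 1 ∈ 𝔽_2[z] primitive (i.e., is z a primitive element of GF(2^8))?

No

Write f(z) = z⁸ + z⁶ + z⁵ + z⁴ + z³ + z + 1.
|GF(2^8)^×| = 2^8 − 1 = 255. Prime factorization: 255 = 3·5·17.
f is primitive ⇔ z has order 255 in GF(2)[z]/(f), i.e. z^(255/q) ≠ 1 for each prime q | 255.
z^(85) mod f = 1
z^(51) mod f = z⁶ + z⁵ + z⁴ + z³.
z^(15) mod f = z⁷ + z⁵ + z⁴ + z³ + z².
Since z^(85) = 1, the order of z divides 85 < 255; not primitive.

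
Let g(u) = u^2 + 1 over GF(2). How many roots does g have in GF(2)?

1

Evaluate at each of the 2 elements of GF(2):
g(0) = 1; g(1) = 0 → root.
Roots: {1}.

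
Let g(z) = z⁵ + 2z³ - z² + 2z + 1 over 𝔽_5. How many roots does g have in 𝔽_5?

Evaluate at each of the 5 elements of 𝔽_5:
g(0) = 1; g(1) = 0 → root; g(2) = 4; g(3) = 0 → root; g(4) = 0 → root.
Roots: {1, 3, 4}.

3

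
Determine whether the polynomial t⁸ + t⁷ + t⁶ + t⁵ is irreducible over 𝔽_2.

No

Write g(t) = t⁸ + t⁷ + t⁶ + t⁵.
Check for roots in 𝔽_2: g(0) = 0 → root; g(1) = 0 → root.
g(0) = 0, so (t) divides g(t); g is reducible.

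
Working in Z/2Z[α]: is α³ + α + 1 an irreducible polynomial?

Yes

Write P(α) = α³ + α + 1.
Check for roots in Z/2Z: P(0) = 1; P(1) = 1.
No roots. A degree-3 polynomial over a field with no linear factor is irreducible.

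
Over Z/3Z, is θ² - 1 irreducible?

Write f(θ) = θ² - 1.
Check for roots in Z/3Z: f(0) = 2; f(1) = 0 → root; f(2) = 0 → root.
f(1) = 0, so (θ − 1) divides f(θ); f is reducible.

No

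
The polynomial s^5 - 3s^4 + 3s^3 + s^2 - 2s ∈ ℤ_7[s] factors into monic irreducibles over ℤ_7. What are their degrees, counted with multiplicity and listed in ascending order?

1, 1, 1, 2

Write f(s) = s^5 - 3s^4 + 3s^3 + s^2 - 2s.
Linear factors from roots: (s), (s - 1), (s - 3).
Complete factorization: f(s) = (s)·(s - 3)·(s - 1)·(s^2 + s - 3).
Factor degrees with multiplicity: 1 + 1 + 1 + 2 = 5.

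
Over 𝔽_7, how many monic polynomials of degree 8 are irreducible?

720300

The number of monic irreducibles of degree 8 over GF(7) is (1/8)·Σ_{d∣8} μ(8/d) 7^d.
Divisors of 8: 1, 2, 4, 8; μ(8/d) for each: 0, 0, -1, 1.
Σ = − 7^4 + 7^8 = 5762400.
N = 5762400/8 = 720300.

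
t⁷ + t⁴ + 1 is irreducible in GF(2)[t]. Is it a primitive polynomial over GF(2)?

Write f(t) = t⁷ + t⁴ + 1.
|GF(2^7)^×| = 2^7 − 1 = 127. Prime factorization: 127 = 127.
f is primitive ⇔ t has order 127 in GF(2)[t]/(f), i.e. t^(127/q) ≠ 1 for each prime q | 127.
t^(1) mod f = t.
None equal 1, so t has full order 127; f is primitive.

Yes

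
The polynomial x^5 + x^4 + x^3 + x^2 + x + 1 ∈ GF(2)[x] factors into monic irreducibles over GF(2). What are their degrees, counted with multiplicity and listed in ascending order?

Write f(x) = x^5 + x^4 + x^3 + x^2 + x + 1.
Roots in GF(2): f(0) = 1; f(1) = 0 → root.
Linear factors from roots: (x + 1).
Complete factorization: f(x) = (x + 1)·(x^2 + x + 1)^2.
Factor degrees with multiplicity: 1 + 2 + 2 = 5.

1, 2, 2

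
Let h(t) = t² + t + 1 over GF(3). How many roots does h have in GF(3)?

Evaluate at each of the 3 elements of GF(3):
h(0) = 1; h(1) = 0 → root; h(2) = 1.
Roots: {1}.

1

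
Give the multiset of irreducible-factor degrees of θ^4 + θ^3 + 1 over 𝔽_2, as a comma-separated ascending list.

4

Write f(θ) = θ^4 + θ^3 + 1.
Roots in 𝔽_2: f(0) = 1; f(1) = 1.
Complete factorization: f(θ) = (θ^4 + θ^3 + 1).
Factor degrees with multiplicity: 4 = 4.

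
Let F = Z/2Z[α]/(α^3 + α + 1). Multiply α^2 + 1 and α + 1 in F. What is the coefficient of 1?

Multiply in Z/2Z[α]: (α^2 + 1)·(α + 1) = α^3 + α^2 + α + 1.
Reduce using α^3 ≡ α + 1 (mod α^3 + α + 1).
Reduced: α^2.

0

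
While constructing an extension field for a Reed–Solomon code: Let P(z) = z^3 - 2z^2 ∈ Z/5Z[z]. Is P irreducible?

Check for roots in Z/5Z: P(0) = 0 → root; P(1) = 4; P(2) = 0 → root; P(3) = 4; P(4) = 2.
P(0) = 0, so (z) divides P(z); P is reducible.

No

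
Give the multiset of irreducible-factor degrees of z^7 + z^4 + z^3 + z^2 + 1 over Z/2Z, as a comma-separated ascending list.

7

Write h(z) = z^7 + z^4 + z^3 + z^2 + 1.
Roots in Z/2Z: h(0) = 1; h(1) = 1.
Complete factorization: h(z) = (z^7 + z^4 + z^3 + z^2 + 1).
Factor degrees with multiplicity: 7 = 7.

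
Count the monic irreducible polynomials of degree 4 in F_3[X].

x^(3^4) − x is the product of all monic irreducibles of degree dividing 4; Möbius inversion gives N = (1/4) Σ μ(4/d)·3^d.
Divisors of 4: 1, 2, 4; μ(4/d) for each: 0, -1, 1.
Σ = − 3^2 + 3^4 = 72.
N = 72/4 = 18.

18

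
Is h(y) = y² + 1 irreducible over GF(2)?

Check for roots in GF(2): h(0) = 1; h(1) = 0 → root.
h(1) = 0, so (y − 1) divides h(y); h is reducible.

No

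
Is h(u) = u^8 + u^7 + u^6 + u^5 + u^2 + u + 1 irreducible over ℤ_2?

Yes

Check for roots in ℤ_2: h(0) = 1; h(1) = 1.
No roots, so no linear factors.
Monic irreducibles of degree 2 over GF(2): u^2 + u + 1.
None of them divide h (all give nonzero remainder).
Monic irreducibles of degree 3 over GF(2): u^3 + u + 1, u^3 + u^2 + 1.
None of them divide h (all give nonzero remainder).
Monic irreducibles of degree 4 over GF(2): u^4 + u + 1, u^4 + u^3 + 1, u^4 + u^3 + u^2 + u + 1.
None of them divide h (all give nonzero remainder).
No irreducible factor of degree ≤ 4 exists, so h is irreducible over GF(2).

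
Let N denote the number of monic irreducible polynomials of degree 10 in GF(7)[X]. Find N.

By the necklace-counting formula, N_7(10) = (1/10) Σ_{d|10} μ(10/d)·7^d.
Divisors of 10: 1, 2, 5, 10; μ(10/d) for each: 1, -1, -1, 1.
Σ = 7^1 − 7^2 − 7^5 + 7^10 = 282458400.
N = 282458400/10 = 28245840.

28245840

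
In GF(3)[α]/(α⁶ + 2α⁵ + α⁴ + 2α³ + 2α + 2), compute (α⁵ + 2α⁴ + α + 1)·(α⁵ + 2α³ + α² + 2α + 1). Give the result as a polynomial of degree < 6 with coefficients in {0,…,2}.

Multiply in GF(3)[α]: (α⁵ + 2α⁴ + α + 1)·(α⁵ + 2α³ + α² + 2α + 1) = α¹⁰ + 2α⁹ + 2α⁸ + 2α⁷ + 2α⁶ + α⁴ + 1.
Reduce using α⁶ ≡ α⁵ + 2α⁴ + α³ + α + 1 (mod α⁶ + 2α⁵ + α⁴ + 2α³ + 2α + 2).
Reduced: α⁴ + 2α².

α^4 + 2α^2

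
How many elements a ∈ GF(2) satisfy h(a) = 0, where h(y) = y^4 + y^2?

Evaluate at each of the 2 elements of GF(2):
h(0) = 0 → root; h(1) = 0 → root.
Roots: {0, 1}.

2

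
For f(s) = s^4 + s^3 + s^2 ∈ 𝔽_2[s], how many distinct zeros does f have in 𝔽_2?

Evaluate at each of the 2 elements of 𝔽_2:
f(0) = 0 → root; f(1) = 1.
Roots: {0}.

1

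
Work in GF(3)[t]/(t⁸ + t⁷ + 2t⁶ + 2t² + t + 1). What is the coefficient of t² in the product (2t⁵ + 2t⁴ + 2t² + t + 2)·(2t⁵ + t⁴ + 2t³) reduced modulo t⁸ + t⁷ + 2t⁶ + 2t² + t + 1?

Multiply in GF(3)[t]: (2t⁵ + 2t⁴ + 2t² + t + 2)·(2t⁵ + t⁴ + 2t³) = t¹⁰ + 2t⁷ + t⁶ + t⁴ + t³.
Reduce using t⁸ ≡ 2t⁷ + t⁶ + t² + 2t + 2 (mod t⁸ + t⁷ + 2t⁶ + 2t² + t + 1).
Reduced: 2t⁷ + 2t⁴ + 2t³ + 2t² + 2t + 1.

2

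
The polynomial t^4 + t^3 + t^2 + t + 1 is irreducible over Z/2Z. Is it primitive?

No

Write f(t) = t^4 + t^3 + t^2 + t + 1.
|GF(2^4)^×| = 2^4 − 1 = 15. Prime factorization: 15 = 3·5.
f is primitive ⇔ t has order 15 in GF(2)[t]/(f), i.e. t^(15/q) ≠ 1 for each prime q | 15.
t^(5) mod f = 1
t^(3) mod f = t^3.
Since t^(5) = 1, the order of t divides 5 < 15; not primitive.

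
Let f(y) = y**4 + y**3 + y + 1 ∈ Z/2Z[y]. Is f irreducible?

Check for roots in Z/2Z: f(0) = 1; f(1) = 0 → root.
f(1) = 0, so (y − 1) divides f(y); f is reducible.

No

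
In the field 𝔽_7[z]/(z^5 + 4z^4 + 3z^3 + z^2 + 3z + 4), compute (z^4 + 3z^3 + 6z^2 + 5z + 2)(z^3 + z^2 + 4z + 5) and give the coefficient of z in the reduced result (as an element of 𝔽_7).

3

Multiply in 𝔽_7[z]: (z^4 + 3z^3 + 6z^2 + 5z + 2)·(z^3 + z^2 + 4z + 5) = z^7 + 4z^6 + 6z^5 + 4z^3 + 3z^2 + 5z + 3.
Reduce using z^5 ≡ 3z^4 + 4z^3 + 6z^2 + 4z + 3 (mod z^5 + 4z^4 + 3z^3 + z^2 + 3z + 4).
Reduced: z^4 + 6z^3 + 3z^2 + 3z + 5.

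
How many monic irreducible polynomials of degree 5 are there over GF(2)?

The number of monic irreducibles of degree 5 over GF(2) is (1/5)·Σ_{d∣5} μ(5/d) 2^d.
Divisors of 5: 1, 5; μ(5/d) for each: -1, 1.
Σ = − 2^1 + 2^5 = 30.
N = 30/5 = 6.

6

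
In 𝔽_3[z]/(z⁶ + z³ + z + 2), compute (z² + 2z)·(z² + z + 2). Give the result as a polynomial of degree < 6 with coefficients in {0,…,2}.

z^4 + z^2 + z

Multiply in 𝔽_3[z]: (z² + 2z)·(z² + z + 2) = z⁴ + z² + z.
Reduced: z⁴ + z² + z.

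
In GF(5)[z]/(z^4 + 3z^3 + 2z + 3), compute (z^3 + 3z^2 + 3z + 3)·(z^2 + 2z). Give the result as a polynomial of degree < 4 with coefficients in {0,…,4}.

Multiply in GF(5)[z]: (z^3 + 3z^2 + 3z + 3)·(z^2 + 2z) = z^5 + 4z^3 + 4z^2 + z.
Reduce using z^4 ≡ 2z^3 + 3z + 2 (mod z^4 + 3z^3 + 2z + 3).
Reduced: 3z^3 + 2z^2 + 4z + 4.

3z^3 + 2z^2 + 4z + 4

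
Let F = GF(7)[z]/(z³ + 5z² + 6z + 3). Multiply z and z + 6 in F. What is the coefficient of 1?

Multiply in GF(7)[z]: (z)·(z + 6) = z² + 6z.
Reduced: z² + 6z.

0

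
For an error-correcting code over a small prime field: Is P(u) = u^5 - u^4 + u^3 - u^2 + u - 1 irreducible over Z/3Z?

No

Check for roots in Z/3Z: P(0) = 2; P(1) = 0 → root; P(2) = 0 → root.
P(1) = 0, so (u − 1) divides P(u); P is reducible.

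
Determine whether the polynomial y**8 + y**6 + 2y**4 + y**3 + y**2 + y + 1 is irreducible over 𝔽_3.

Write h(y) = y**8 + y**6 + 2y**4 + y**3 + y**2 + y + 1.
Check for roots in 𝔽_3: h(0) = 1; h(1) = 2; h(2) = 1.
No roots, so no linear factors.
Monic irreducibles of degree 2 over GF(3): y**2 + 1, y**2 + y + 2, y**2 + 2y + 2.
None of them divide h (all give nonzero remainder).
Degree-3 irreducible divisors: test the 8 monic irreducibles of degree 3 over GF(3).
None of them divide h (all give nonzero remainder).
Degree-4 irreducible divisors: test the 18 monic irreducibles of degree 4 over GF(3).
None of them divide h (all give nonzero remainder).
No irreducible factor of degree ≤ 4 exists, so h is irreducible over GF(3).

Yes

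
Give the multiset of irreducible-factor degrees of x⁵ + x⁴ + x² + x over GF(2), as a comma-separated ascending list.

Write f(x) = x⁵ + x⁴ + x² + x.
Roots in GF(2): f(0) = 0 → root; f(1) = 0 → root.
Linear factors from roots: (x), (x + 1).
Complete factorization: f(x) = (x)·(x + 1)^2·(x² + x + 1).
Factor degrees with multiplicity: 1 + 1 + 1 + 2 = 5.

1, 1, 1, 2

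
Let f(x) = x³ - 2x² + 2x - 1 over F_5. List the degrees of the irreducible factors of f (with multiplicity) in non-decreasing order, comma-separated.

Roots in F_5: f(0) = 4; f(1) = 0 → root; f(2) = 3; f(3) = 4; f(4) = 4.
Linear factors from roots: (x - 1).
Complete factorization: f(x) = (x - 1)·(x² - x + 1).
Factor degrees with multiplicity: 1 + 2 = 3.

1, 2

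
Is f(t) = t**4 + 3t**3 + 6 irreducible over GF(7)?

No

Check for roots in GF(7): f(0) = 6; f(1) = 3; f(2) = 4; f(3) = 0 → root; f(4) = 6; f(5) = 5; f(6) = 4.
f(3) = 0, so (t − 3) divides f(t); f is reducible.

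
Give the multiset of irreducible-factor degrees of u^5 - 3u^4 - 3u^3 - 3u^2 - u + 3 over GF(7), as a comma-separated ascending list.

1, 1, 3

Write g(u) = u^5 - 3u^4 - 3u^3 - 3u^2 - u + 3.
Linear factors from roots: (u + 2), (u + 1).
Complete factorization: g(u) = (u + 1)·(u + 2)·(u^3 + u^2 - u - 2).
Factor degrees with multiplicity: 1 + 1 + 3 = 5.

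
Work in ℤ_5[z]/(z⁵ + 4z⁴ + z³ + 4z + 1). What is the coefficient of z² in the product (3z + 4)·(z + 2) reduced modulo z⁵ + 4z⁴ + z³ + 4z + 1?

3

Multiply in ℤ_5[z]: (3z + 4)·(z + 2) = 3z² + 3.
Reduced: 3z² + 3.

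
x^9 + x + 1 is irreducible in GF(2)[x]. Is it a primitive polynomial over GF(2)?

No

Write f(x) = x^9 + x + 1.
|GF(2^9)^×| = 2^9 − 1 = 511. Prime factorization: 511 = 7·73.
f is primitive ⇔ x has order 511 in GF(2)[x]/(f), i.e. x^(511/q) ≠ 1 for each prime q | 511.
x^(73) mod f = 1
x^(7) mod f = x^7.
Since x^(73) = 1, the order of x divides 73 < 511; not primitive.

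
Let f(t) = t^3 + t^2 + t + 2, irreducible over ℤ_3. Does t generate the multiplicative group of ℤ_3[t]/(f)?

No

|GF(3^3)^×| = 3^3 − 1 = 26. Prime factorization: 26 = 2·13.
f is primitive ⇔ t has order 26 in GF(3)[t]/(f), i.e. t^(26/q) ≠ 1 for each prime q | 26.
t^(13) mod f = 1
t^(2) mod f = t^2.
Since t^(13) = 1, the order of t divides 13 < 26; not primitive.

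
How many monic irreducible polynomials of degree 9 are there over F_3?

Gauss's count: N_{3}(9) = (1/9) Σ_{d|9} μ(9/d)·3^d.
Divisors of 9: 1, 3, 9; μ(9/d) for each: 0, -1, 1.
Σ = − 3^3 + 3^9 = 19656.
N = 19656/9 = 2184.

2184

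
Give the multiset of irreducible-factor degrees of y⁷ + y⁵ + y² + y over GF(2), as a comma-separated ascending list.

Write f(y) = y⁷ + y⁵ + y² + y.
Roots in GF(2): f(0) = 0 → root; f(1) = 0 → root.
Linear factors from roots: (y), (y + 1).
Complete factorization: f(y) = (y)·(y + 1)·(y² + y + 1)·(y³ + y + 1).
Factor degrees with multiplicity: 1 + 1 + 2 + 3 = 7.

1, 1, 2, 3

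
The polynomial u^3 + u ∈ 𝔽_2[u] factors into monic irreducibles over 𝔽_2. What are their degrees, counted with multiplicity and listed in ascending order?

Write g(u) = u^3 + u.
Roots in 𝔽_2: g(0) = 0 → root; g(1) = 0 → root.
Linear factors from roots: (u), (u + 1).
Complete factorization: g(u) = (u)·(u + 1)^2.
Factor degrees with multiplicity: 1 + 1 + 1 = 3.

1, 1, 1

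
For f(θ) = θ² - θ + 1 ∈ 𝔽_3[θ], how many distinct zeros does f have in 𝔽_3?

Evaluate at each of the 3 elements of 𝔽_3:
f(0) = 1; f(1) = 1; f(2) = 0 → root.
Roots: {2}.

1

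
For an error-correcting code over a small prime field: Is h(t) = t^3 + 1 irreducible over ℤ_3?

Check for roots in ℤ_3: h(0) = 1; h(1) = 2; h(2) = 0 → root.
h(2) = 0, so (t − 2) divides h(t); h is reducible.

No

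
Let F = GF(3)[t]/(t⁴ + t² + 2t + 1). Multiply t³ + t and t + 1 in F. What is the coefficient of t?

Multiply in GF(3)[t]: (t³ + t)·(t + 1) = t⁴ + t³ + t² + t.
Reduce using t⁴ ≡ 2t² + t + 2 (mod t⁴ + t² + 2t + 1).
Reduced: t³ + 2t + 2.

2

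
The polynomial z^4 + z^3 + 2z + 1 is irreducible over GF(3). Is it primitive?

No

Write f(z) = z^4 + z^3 + 2z + 1.
|GF(3^4)^×| = 3^4 − 1 = 80. Prime factorization: 80 = 2^4·5.
f is primitive ⇔ z has order 80 in GF(3)[z]/(f), i.e. z^(80/q) ≠ 1 for each prime q | 80.
z^(40) mod f = 1
z^(16) mod f = 2z^2 + z + 1.
Since z^(40) = 1, the order of z divides 40 < 80; not primitive.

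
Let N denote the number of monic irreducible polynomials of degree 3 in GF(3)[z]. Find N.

8

x^(3^3) − x is the product of all monic irreducibles of degree dividing 3; Möbius inversion gives N = (1/3) Σ μ(3/d)·3^d.
Divisors of 3: 1, 3; μ(3/d) for each: -1, 1.
Σ = − 3^1 + 3^3 = 24.
N = 24/3 = 8.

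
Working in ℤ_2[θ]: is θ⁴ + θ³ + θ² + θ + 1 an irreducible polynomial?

Write m(θ) = θ⁴ + θ³ + θ² + θ + 1.
Check for roots in ℤ_2: m(0) = 1; m(1) = 1.
No roots, so no linear factors.
Monic irreducibles of degree 2 over GF(2): θ² + θ + 1.
None of them divide m (all give nonzero remainder).
No irreducible factor of degree ≤ 2 exists, so m is irreducible over GF(2).

Yes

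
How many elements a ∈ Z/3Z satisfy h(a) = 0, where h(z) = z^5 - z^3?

Evaluate at each of the 3 elements of Z/3Z:
h(0) = 0 → root; h(1) = 0 → root; h(2) = 0 → root.
Roots: {0, 1, 2}.

3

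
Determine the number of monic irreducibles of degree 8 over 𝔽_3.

Gauss's count: N_{3}(8) = (1/8) Σ_{d|8} μ(8/d)·3^d.
Divisors of 8: 1, 2, 4, 8; μ(8/d) for each: 0, 0, -1, 1.
Σ = − 3^4 + 3^8 = 6480.
N = 6480/8 = 810.

810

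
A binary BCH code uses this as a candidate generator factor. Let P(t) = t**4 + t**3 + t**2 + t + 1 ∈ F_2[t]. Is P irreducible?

Yes

Check for roots in F_2: P(0) = 1; P(1) = 1.
No roots, so no linear factors.
Monic irreducibles of degree 2 over GF(2): t**2 + t + 1.
None of them divide P (all give nonzero remainder).
No irreducible factor of degree ≤ 2 exists, so P is irreducible over GF(2).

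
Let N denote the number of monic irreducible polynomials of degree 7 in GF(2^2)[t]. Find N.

The number of monic irreducibles of degree 7 over GF(4) is (1/7)·Σ_{d∣7} μ(7/d) 4^d.
Divisors of 7: 1, 7; μ(7/d) for each: -1, 1.
Σ = − 4^1 + 4^7 = 16380.
N = 16380/7 = 2340.

2340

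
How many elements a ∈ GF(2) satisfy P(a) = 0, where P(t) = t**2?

Evaluate at each of the 2 elements of GF(2):
P(0) = 0 → root; P(1) = 1.
Roots: {0}.

1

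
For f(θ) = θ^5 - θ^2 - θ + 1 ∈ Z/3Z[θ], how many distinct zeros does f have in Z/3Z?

2

Evaluate at each of the 3 elements of Z/3Z:
f(0) = 1; f(1) = 0 → root; f(2) = 0 → root.
Roots: {1, 2}.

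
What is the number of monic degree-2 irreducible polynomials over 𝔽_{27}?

x^(27^2) − x is the product of all monic irreducibles of degree dividing 2; Möbius inversion gives N = (1/2) Σ μ(2/d)·27^d.
Divisors of 2: 1, 2; μ(2/d) for each: -1, 1.
Σ = − 27^1 + 27^2 = 702.
N = 702/2 = 351.

351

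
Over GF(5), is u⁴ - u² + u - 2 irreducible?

Write f(u) = u⁴ - u² + u - 2.
Check for roots in GF(5): f(0) = 3; f(1) = 4; f(2) = 2; f(3) = 3; f(4) = 2.
No roots, so no linear factors.
Degree-2 irreducible divisors: test the 10 monic irreducibles of degree 2 over GF(5).
None of them divide f (all give nonzero remainder).
No irreducible factor of degree ≤ 2 exists, so f is irreducible over GF(5).

Yes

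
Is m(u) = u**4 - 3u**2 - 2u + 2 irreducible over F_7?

Check for roots in F_7: m(0) = 2; m(1) = 5; m(2) = 2; m(3) = 1; m(4) = 6; m(5) = 3; m(6) = 2.
No roots, so no linear factors.
Degree-2 irreducible divisors: test the 21 monic irreducibles of degree 2 over GF(7).
None of them divide m (all give nonzero remainder).
No irreducible factor of degree ≤ 2 exists, so m is irreducible over GF(7).

Yes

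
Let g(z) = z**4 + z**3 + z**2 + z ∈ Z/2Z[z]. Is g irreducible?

Check for roots in Z/2Z: g(0) = 0 → root; g(1) = 0 → root.
g(0) = 0, so (z) divides g(z); g is reducible.

No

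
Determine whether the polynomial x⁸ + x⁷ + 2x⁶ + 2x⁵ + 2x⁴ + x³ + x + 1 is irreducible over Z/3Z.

Yes

Write m(x) = x⁸ + x⁷ + 2x⁶ + 2x⁵ + 2x⁴ + x³ + x + 1.
Check for roots in Z/3Z: m(0) = 1; m(1) = 2; m(2) = 1.
No roots, so no linear factors.
Monic irreducibles of degree 2 over GF(3): x² + 1, x² + x + 2, x² + 2x + 2.
None of them divide m (all give nonzero remainder).
Degree-3 irreducible divisors: test the 8 monic irreducibles of degree 3 over GF(3).
None of them divide m (all give nonzero remainder).
Degree-4 irreducible divisors: test the 18 monic irreducibles of degree 4 over GF(3).
None of them divide m (all give nonzero remainder).
No irreducible factor of degree ≤ 4 exists, so m is irreducible over GF(3).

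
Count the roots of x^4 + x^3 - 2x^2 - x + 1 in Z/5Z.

Write P(x) = x^4 + x^3 - 2x^2 - x + 1.
Evaluate at each of the 5 elements of Z/5Z:
P(0) = 1; P(1) = 0 → root; P(2) = 0 → root; P(3) = 3; P(4) = 0 → root.
Roots: {1, 2, 4}.

3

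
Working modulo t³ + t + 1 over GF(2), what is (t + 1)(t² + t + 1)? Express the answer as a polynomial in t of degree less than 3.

t

Multiply in GF(2)[t]: (t + 1)·(t² + t + 1) = t³ + 1.
Reduce using t³ ≡ t + 1 (mod t³ + t + 1).
Reduced: t.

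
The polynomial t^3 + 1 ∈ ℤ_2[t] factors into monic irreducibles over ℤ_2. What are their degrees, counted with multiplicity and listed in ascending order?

1, 2

Write g(t) = t^3 + 1.
Roots in ℤ_2: g(0) = 1; g(1) = 0 → root.
Linear factors from roots: (t + 1).
Complete factorization: g(t) = (t + 1)·(t^2 + t + 1).
Factor degrees with multiplicity: 1 + 2 = 3.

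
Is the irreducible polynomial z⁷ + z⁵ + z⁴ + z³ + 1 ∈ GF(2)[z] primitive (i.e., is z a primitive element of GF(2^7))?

Write f(z) = z⁷ + z⁵ + z⁴ + z³ + 1.
|GF(2^7)^×| = 2^7 − 1 = 127. Prime factorization: 127 = 127.
f is primitive ⇔ z has order 127 in GF(2)[z]/(f), i.e. z^(127/q) ≠ 1 for each prime q | 127.
z^(1) mod f = z.
None equal 1, so z has full order 127; f is primitive.

Yes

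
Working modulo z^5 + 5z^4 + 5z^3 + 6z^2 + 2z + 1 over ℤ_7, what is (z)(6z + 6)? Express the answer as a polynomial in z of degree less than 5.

6z^2 + 6z

Multiply in ℤ_7[z]: (z)·(6z + 6) = 6z^2 + 6z.
Reduced: 6z^2 + 6z.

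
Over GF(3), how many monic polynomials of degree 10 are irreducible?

x^(3^10) − x is the product of all monic irreducibles of degree dividing 10; Möbius inversion gives N = (1/10) Σ μ(10/d)·3^d.
Divisors of 10: 1, 2, 5, 10; μ(10/d) for each: 1, -1, -1, 1.
Σ = 3^1 − 3^2 − 3^5 + 3^10 = 58800.
N = 58800/10 = 5880.

5880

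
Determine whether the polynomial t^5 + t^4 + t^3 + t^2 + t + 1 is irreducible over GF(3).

Write P(t) = t^5 + t^4 + t^3 + t^2 + t + 1.
Check for roots in GF(3): P(0) = 1; P(1) = 0 → root; P(2) = 0 → root.
P(1) = 0, so (t − 1) divides P(t); P is reducible.

No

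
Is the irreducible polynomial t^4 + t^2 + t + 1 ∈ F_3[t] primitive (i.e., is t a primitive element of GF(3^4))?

Write f(t) = t^4 + t^2 + t + 1.
|GF(3^4)^×| = 3^4 − 1 = 80. Prime factorization: 80 = 2^4·5.
f is primitive ⇔ t has order 80 in GF(3)[t]/(f), i.e. t^(80/q) ≠ 1 for each prime q | 80.
t^(40) mod f = 1
t^(16) mod f = t^3 + 2.
Since t^(40) = 1, the order of t divides 40 < 80; not primitive.

No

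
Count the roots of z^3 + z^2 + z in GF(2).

Write g(z) = z^3 + z^2 + z.
Evaluate at each of the 2 elements of GF(2):
g(0) = 0 → root; g(1) = 1.
Roots: {0}.

1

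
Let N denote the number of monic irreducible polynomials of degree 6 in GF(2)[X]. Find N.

9

By the necklace-counting formula, N_2(6) = (1/6) Σ_{d|6} μ(6/d)·2^d.
Divisors of 6: 1, 2, 3, 6; μ(6/d) for each: 1, -1, -1, 1.
Σ = 2^1 − 2^2 − 2^3 + 2^6 = 54.
N = 54/6 = 9.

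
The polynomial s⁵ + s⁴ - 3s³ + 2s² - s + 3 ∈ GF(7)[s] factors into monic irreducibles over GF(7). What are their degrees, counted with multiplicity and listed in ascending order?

1, 2, 2

Write f(s) = s⁵ + s⁴ - 3s³ + 2s² - s + 3.
Linear factors from roots: (s + 2).
Complete factorization: f(s) = (s + 2)·(s² + s - 1)·(s² - 2s + 2).
Factor degrees with multiplicity: 1 + 2 + 2 = 5.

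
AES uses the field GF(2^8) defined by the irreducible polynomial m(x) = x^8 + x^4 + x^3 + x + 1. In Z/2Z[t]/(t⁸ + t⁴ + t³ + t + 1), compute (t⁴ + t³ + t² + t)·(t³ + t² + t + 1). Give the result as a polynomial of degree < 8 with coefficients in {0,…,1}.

Multiply in Z/2Z[t]: (t⁴ + t³ + t² + t)·(t³ + t² + t + 1) = t⁷ + t⁵ + t³ + t.
Reduced: t⁷ + t⁵ + t³ + t.

t^7 + t^5 + t^3 + t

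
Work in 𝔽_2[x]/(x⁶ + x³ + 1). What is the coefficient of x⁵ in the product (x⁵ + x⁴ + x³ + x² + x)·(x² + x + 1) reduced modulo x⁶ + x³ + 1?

1

Multiply in 𝔽_2[x]: (x⁵ + x⁴ + x³ + x² + x)·(x² + x + 1) = x⁷ + x⁵ + x⁴ + x³ + x.
Reduce using x⁶ ≡ x³ + 1 (mod x⁶ + x³ + 1).
Reduced: x⁵ + x³.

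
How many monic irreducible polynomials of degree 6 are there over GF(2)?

9

x^(2^6) − x is the product of all monic irreducibles of degree dividing 6; Möbius inversion gives N = (1/6) Σ μ(6/d)·2^d.
Divisors of 6: 1, 2, 3, 6; μ(6/d) for each: 1, -1, -1, 1.
Σ = 2^1 − 2^2 − 2^3 + 2^6 = 54.
N = 54/6 = 9.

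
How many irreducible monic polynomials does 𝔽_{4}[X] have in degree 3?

x^(4^3) − x is the product of all monic irreducibles of degree dividing 3; Möbius inversion gives N = (1/3) Σ μ(3/d)·4^d.
Divisors of 3: 1, 3; μ(3/d) for each: -1, 1.
Σ = − 4^1 + 4^3 = 60.
N = 60/3 = 20.

20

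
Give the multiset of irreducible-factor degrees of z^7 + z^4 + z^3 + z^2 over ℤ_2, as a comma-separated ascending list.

Write f(z) = z^7 + z^4 + z^3 + z^2.
Roots in ℤ_2: f(0) = 0 → root; f(1) = 0 → root.
Linear factors from roots: (z), (z + 1).
Complete factorization: f(z) = (z)^2·(z + 1)^2·(z^3 + z + 1).
Factor degrees with multiplicity: 1 + 1 + 1 + 1 + 3 = 7.

1, 1, 1, 1, 3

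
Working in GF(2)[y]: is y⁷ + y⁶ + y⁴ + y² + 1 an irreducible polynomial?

Write m(y) = y⁷ + y⁶ + y⁴ + y² + 1.
Check for roots in GF(2): m(0) = 1; m(1) = 1.
No roots, so no linear factors.
Monic irreducibles of degree 2 over GF(2): y² + y + 1.
None of them divide m (all give nonzero remainder).
Monic irreducibles of degree 3 over GF(2): y³ + y + 1, y³ + y² + 1.
None of them divide m (all give nonzero remainder).
No irreducible factor of degree ≤ 3 exists, so m is irreducible over GF(2).

Yes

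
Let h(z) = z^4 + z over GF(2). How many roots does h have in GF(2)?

2

Evaluate at each of the 2 elements of GF(2):
h(0) = 0 → root; h(1) = 0 → root.
Roots: {0, 1}.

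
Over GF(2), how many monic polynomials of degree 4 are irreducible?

3

The number of monic irreducibles of degree 4 over GF(2) is (1/4)·Σ_{d∣4} μ(4/d) 2^d.
Divisors of 4: 1, 2, 4; μ(4/d) for each: 0, -1, 1.
Σ = − 2^2 + 2^4 = 12.
N = 12/4 = 3.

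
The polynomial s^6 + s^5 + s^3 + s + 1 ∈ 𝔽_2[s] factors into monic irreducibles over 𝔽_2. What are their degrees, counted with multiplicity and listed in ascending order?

Write g(s) = s^6 + s^5 + s^3 + s + 1.
Roots in 𝔽_2: g(0) = 1; g(1) = 1.
Complete factorization: g(s) = (s^2 + s + 1)^3.
Factor degrees with multiplicity: 2 + 2 + 2 = 6.

2, 2, 2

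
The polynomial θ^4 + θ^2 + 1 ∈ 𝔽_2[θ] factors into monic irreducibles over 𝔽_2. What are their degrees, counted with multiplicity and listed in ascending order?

Write f(θ) = θ^4 + θ^2 + 1.
Roots in 𝔽_2: f(0) = 1; f(1) = 1.
Complete factorization: f(θ) = (θ^2 + θ + 1)^2.
Factor degrees with multiplicity: 2 + 2 = 4.

2, 2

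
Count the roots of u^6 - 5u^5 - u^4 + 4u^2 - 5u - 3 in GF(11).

2

Write f(u) = u^6 - 5u^5 - u^4 + 4u^2 - 5u - 3.
Evaluate at each of the 11 elements of GF(11):
f(0) = 8; f(1) = 2; f(2) = 1; f(3) = 1; f(4) = 4; f(5) = 8; f(6) = 2; f(7) = 10; f(8) = 8; f(9) = 0 → root; f(10) = 0 → root.
Roots: {9, 10}.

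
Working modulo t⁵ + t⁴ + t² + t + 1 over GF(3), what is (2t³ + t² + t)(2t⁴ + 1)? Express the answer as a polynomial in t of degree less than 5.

t^4 + t^2 + 2t + 2

Multiply in GF(3)[t]: (2t³ + t² + t)·(2t⁴ + 1) = t⁷ + 2t⁶ + 2t⁵ + 2t³ + t² + t.
Reduce using t⁵ ≡ 2t⁴ + 2t² + 2t + 2 (mod t⁵ + t⁴ + t² + t + 1).
Reduced: t⁴ + t² + 2t + 2.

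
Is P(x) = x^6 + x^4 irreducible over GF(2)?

No

Check for roots in GF(2): P(0) = 0 → root; P(1) = 0 → root.
P(0) = 0, so (x) divides P(x); P is reducible.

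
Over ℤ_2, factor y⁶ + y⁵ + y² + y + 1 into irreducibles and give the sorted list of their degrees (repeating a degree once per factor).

6

Write h(y) = y⁶ + y⁵ + y² + y + 1.
Roots in ℤ_2: h(0) = 1; h(1) = 1.
Complete factorization: h(y) = (y⁶ + y⁵ + y² + y + 1).
Factor degrees with multiplicity: 6 = 6.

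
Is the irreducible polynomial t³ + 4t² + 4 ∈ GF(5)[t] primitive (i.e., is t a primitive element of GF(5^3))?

Write f(t) = t³ + 4t² + 4.
|GF(5^3)^×| = 5^3 − 1 = 124. Prime factorization: 124 = 2^2·31.
f is primitive ⇔ t has order 124 in GF(5)[t]/(f), i.e. t^(124/q) ≠ 1 for each prime q | 124.
t^(62) mod f = 1
t^(4) mod f = t² + t + 1.
Since t^(62) = 1, the order of t divides 62 < 124; not primitive.

No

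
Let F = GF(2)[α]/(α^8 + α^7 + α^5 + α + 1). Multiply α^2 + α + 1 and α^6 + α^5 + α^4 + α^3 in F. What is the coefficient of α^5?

Multiply in GF(2)[α]: (α^2 + α + 1)·(α^6 + α^5 + α^4 + α^3) = α^8 + α^6 + α^5 + α^3.
Reduce using α^8 ≡ α^7 + α^5 + α + 1 (mod α^8 + α^7 + α^5 + α + 1).
Reduced: α^7 + α^6 + α^3 + α + 1.

0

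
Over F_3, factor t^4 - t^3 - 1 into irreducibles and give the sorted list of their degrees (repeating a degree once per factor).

Write h(t) = t^4 - t^3 - 1.
Roots in F_3: h(0) = 2; h(1) = 2; h(2) = 1.
Complete factorization: h(t) = (t^4 - t^3 - 1).
Factor degrees with multiplicity: 4 = 4.

4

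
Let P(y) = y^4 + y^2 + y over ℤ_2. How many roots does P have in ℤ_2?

1

Evaluate at each of the 2 elements of ℤ_2:
P(0) = 0 → root; P(1) = 1.
Roots: {0}.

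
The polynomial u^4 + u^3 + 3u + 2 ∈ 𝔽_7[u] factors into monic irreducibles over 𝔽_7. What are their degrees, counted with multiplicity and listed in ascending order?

Write f(u) = u^4 + u^3 + 3u + 2.
Linear factors from roots: (u + 6), (u + 4).
Complete factorization: f(u) = (u + 4)·(u + 6)·(u^2 + 5u + 3).
Factor degrees with multiplicity: 1 + 1 + 2 = 4.

1, 1, 2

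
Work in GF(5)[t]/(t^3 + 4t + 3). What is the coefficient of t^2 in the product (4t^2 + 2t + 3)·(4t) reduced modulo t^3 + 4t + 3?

Multiply in GF(5)[t]: (4t^2 + 2t + 3)·(4t) = t^3 + 3t^2 + 2t.
Reduce using t^3 ≡ t + 2 (mod t^3 + 4t + 3).
Reduced: 3t^2 + 3t + 2.

3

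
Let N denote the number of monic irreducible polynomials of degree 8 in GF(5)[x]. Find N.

The number of monic irreducibles of degree 8 over GF(5) is (1/8)·Σ_{d∣8} μ(8/d) 5^d.
Divisors of 8: 1, 2, 4, 8; μ(8/d) for each: 0, 0, -1, 1.
Σ = − 5^4 + 5^8 = 390000.
N = 390000/8 = 48750.

48750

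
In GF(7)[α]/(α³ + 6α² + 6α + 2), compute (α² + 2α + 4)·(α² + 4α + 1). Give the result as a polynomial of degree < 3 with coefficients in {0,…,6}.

2α + 4

Multiply in GF(7)[α]: (α² + 2α + 4)·(α² + 4α + 1) = α⁴ + 6α³ + 6α² + 4α + 4.
Reduce using α³ ≡ α² + α + 5 (mod α³ + 6α² + 6α + 2).
Reduced: 2α + 4.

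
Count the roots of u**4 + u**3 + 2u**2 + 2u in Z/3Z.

3

Write g(u) = u**4 + u**3 + 2u**2 + 2u.
Evaluate at each of the 3 elements of Z/3Z:
g(0) = 0 → root; g(1) = 0 → root; g(2) = 0 → root.
Roots: {0, 1, 2}.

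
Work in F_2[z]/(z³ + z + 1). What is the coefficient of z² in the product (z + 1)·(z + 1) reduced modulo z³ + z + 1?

1

Multiply in F_2[z]: (z + 1)·(z + 1) = z² + 1.
Reduced: z² + 1.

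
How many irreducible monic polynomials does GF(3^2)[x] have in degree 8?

Gauss's count: N_{9}(8) = (1/8) Σ_{d|8} μ(8/d)·9^d.
Divisors of 8: 1, 2, 4, 8; μ(8/d) for each: 0, 0, -1, 1.
Σ = − 9^4 + 9^8 = 43040160.
N = 43040160/8 = 5380020.

5380020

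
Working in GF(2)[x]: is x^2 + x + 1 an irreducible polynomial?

Write h(x) = x^2 + x + 1.
Check for roots in GF(2): h(0) = 1; h(1) = 1.
No roots. A degree-2 polynomial over a field with no linear factor is irreducible.

Yes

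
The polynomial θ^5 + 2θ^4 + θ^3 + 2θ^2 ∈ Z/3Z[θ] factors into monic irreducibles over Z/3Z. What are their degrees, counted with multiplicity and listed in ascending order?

1, 1, 1, 2

Write h(θ) = θ^5 + 2θ^4 + θ^3 + 2θ^2.
Roots in Z/3Z: h(0) = 0 → root; h(1) = 0 → root; h(2) = 2.
Linear factors from roots: (θ), (θ + 2).
Complete factorization: h(θ) = (θ + 2)·(θ)^2·(θ^2 + 1).
Factor degrees with multiplicity: 1 + 1 + 1 + 2 = 5.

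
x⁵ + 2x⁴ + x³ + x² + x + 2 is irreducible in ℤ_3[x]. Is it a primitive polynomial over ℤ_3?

No

Write f(x) = x⁵ + 2x⁴ + x³ + x² + x + 2.
|GF(3^5)^×| = 3^5 − 1 = 242. Prime factorization: 242 = 2·11^2.
f is primitive ⇔ x has order 242 in GF(3)[x]/(f), i.e. x^(242/q) ≠ 1 for each prime q | 242.
x^(121) mod f = 1
x^(22) mod f = x⁴ + 2x² + 2x + 1.
Since x^(121) = 1, the order of x divides 121 < 242; not primitive.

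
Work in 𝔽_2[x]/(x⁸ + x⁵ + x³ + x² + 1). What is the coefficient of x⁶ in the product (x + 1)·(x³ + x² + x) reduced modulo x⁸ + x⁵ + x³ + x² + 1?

0

Multiply in 𝔽_2[x]: (x + 1)·(x³ + x² + x) = x⁴ + x.
Reduced: x⁴ + x.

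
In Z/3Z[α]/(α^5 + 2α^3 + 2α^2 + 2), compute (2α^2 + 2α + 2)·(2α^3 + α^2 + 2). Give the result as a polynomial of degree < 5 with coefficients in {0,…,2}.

α^3 + α^2 + α + 2

Multiply in Z/3Z[α]: (2α^2 + 2α + 2)·(2α^3 + α^2 + 2) = α^5 + α + 1.
Reduce using α^5 ≡ α^3 + α^2 + 1 (mod α^5 + 2α^3 + 2α^2 + 2).
Reduced: α^3 + α^2 + α + 2.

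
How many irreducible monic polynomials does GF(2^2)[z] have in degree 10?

x^(4^10) − x is the product of all monic irreducibles of degree dividing 10; Möbius inversion gives N = (1/10) Σ μ(10/d)·4^d.
Divisors of 10: 1, 2, 5, 10; μ(10/d) for each: 1, -1, -1, 1.
Σ = 4^1 − 4^2 − 4^5 + 4^10 = 1047540.
N = 1047540/10 = 104754.

104754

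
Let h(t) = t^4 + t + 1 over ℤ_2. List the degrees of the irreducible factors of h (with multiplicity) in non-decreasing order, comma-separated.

4

Roots in ℤ_2: h(0) = 1; h(1) = 1.
Complete factorization: h(t) = (t^4 + t + 1).
Factor degrees with multiplicity: 4 = 4.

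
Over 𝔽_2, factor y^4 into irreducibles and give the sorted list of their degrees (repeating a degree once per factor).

1, 1, 1, 1

Write g(y) = y^4.
Roots in 𝔽_2: g(0) = 0 → root; g(1) = 1.
Linear factors from roots: (y).
Complete factorization: g(y) = (y)^4.
Factor degrees with multiplicity: 1 + 1 + 1 + 1 = 4.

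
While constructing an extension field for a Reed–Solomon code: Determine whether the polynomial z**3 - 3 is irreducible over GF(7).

Yes

Write P(z) = z**3 - 3.
Check for roots in GF(7): P(0) = 4; P(1) = 5; P(2) = 5; P(3) = 3; P(4) = 5; P(5) = 3; P(6) = 3.
No roots. A degree-3 polynomial over a field with no linear factor is irreducible.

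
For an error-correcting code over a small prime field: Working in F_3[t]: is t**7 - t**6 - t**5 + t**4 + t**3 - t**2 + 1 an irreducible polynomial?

Write m(t) = t**7 - t**6 - t**5 + t**4 + t**3 - t**2 + 1.
Check for roots in F_3: m(0) = 1; m(1) = 1; m(2) = 2.
No roots, so no linear factors.
Monic irreducibles of degree 2 over GF(3): t**2 + 1, t**2 + t - 1, t**2 - t - 1.
None of them divide m (all give nonzero remainder).
Degree-3 irreducible divisors: test the 8 monic irreducibles of degree 3 over GF(3).
None of them divide m (all give nonzero remainder).
No irreducible factor of degree ≤ 3 exists, so m is irreducible over GF(3).

Yes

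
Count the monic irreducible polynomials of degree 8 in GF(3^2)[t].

x^(9^8) − x is the product of all monic irreducibles of degree dividing 8; Möbius inversion gives N = (1/8) Σ μ(8/d)·9^d.
Divisors of 8: 1, 2, 4, 8; μ(8/d) for each: 0, 0, -1, 1.
Σ = − 9^4 + 9^8 = 43040160.
N = 43040160/8 = 5380020.

5380020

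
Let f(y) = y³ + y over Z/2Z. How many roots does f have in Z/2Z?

2

Evaluate at each of the 2 elements of Z/2Z:
f(0) = 0 → root; f(1) = 0 → root.
Roots: {0, 1}.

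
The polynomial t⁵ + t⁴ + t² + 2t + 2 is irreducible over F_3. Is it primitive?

Write f(t) = t⁵ + t⁴ + t² + 2t + 2.
|GF(3^5)^×| = 3^5 − 1 = 242. Prime factorization: 242 = 2·11^2.
f is primitive ⇔ t has order 242 in GF(3)[t]/(f), i.e. t^(242/q) ≠ 1 for each prime q | 242.
t^(121) mod f = 1
t^(22) mod f = t⁴ + 2t³ + 2.
Since t^(121) = 1, the order of t divides 121 < 242; not primitive.

No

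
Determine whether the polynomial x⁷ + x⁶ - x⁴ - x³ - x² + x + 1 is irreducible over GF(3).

Yes

Write m(x) = x⁷ + x⁶ - x⁴ - x³ - x² + x + 1.
Check for roots in GF(3): m(0) = 1; m(1) = 1; m(2) = 2.
No roots, so no linear factors.
Monic irreducibles of degree 2 over GF(3): x² + 1, x² + x - 1, x² - x - 1.
None of them divide m (all give nonzero remainder).
Degree-3 irreducible divisors: test the 8 monic irreducibles of degree 3 over GF(3).
None of them divide m (all give nonzero remainder).
No irreducible factor of degree ≤ 3 exists, so m is irreducible over GF(3).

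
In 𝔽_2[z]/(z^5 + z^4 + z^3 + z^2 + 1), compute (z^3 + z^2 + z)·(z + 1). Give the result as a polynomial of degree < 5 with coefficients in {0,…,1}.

Multiply in 𝔽_2[z]: (z^3 + z^2 + z)·(z + 1) = z^4 + z.
Reduced: z^4 + z.

z^4 + z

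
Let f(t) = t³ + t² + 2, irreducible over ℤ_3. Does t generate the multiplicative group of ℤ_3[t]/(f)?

|GF(3^3)^×| = 3^3 − 1 = 26. Prime factorization: 26 = 2·13.
f is primitive ⇔ t has order 26 in GF(3)[t]/(f), i.e. t^(26/q) ≠ 1 for each prime q | 26.
t^(13) mod f = 1
t^(2) mod f = t².
Since t^(13) = 1, the order of t divides 13 < 26; not primitive.

No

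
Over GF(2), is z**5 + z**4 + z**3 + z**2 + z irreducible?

No

Write f(z) = z**5 + z**4 + z**3 + z**2 + z.
Check for roots in GF(2): f(0) = 0 → root; f(1) = 1.
f(0) = 0, so (z) divides f(z); f is reducible.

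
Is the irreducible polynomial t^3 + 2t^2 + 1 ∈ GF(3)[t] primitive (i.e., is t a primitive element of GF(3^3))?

Yes

Write f(t) = t^3 + 2t^2 + 1.
|GF(3^3)^×| = 3^3 − 1 = 26. Prime factorization: 26 = 2·13.
f is primitive ⇔ t has order 26 in GF(3)[t]/(f), i.e. t^(26/q) ≠ 1 for each prime q | 26.
t^(13) mod f = 2.
t^(2) mod f = t^2.
None equal 1, so t has full order 26; f is primitive.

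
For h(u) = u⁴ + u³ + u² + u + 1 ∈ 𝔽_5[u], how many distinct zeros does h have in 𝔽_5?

1

Evaluate at each of the 5 elements of 𝔽_5:
h(0) = 1; h(1) = 0 → root; h(2) = 1; h(3) = 1; h(4) = 1.
Roots: {1}.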